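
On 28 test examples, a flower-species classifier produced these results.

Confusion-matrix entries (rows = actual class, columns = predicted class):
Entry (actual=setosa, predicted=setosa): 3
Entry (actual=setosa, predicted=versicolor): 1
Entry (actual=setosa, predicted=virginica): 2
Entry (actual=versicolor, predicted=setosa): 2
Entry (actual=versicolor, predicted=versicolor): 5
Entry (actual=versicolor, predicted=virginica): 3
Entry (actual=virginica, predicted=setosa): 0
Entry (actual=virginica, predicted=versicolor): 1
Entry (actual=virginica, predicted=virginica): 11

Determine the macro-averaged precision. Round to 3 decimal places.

0.667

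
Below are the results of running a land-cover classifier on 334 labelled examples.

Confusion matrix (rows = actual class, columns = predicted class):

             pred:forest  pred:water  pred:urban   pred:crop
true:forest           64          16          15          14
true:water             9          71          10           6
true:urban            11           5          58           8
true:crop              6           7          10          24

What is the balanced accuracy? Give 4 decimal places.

0.6362

Balanced accuracy = mean of per-class recall.
  forest: recall = 64/109 = 0.58716
  water: recall = 71/96 = 0.73958
  urban: recall = 58/82 = 0.70732
  crop: recall = 24/47 = 0.51064
Mean = (0.58716 + 0.73958 + 0.70732 + 0.51064) / 4 = 0.6362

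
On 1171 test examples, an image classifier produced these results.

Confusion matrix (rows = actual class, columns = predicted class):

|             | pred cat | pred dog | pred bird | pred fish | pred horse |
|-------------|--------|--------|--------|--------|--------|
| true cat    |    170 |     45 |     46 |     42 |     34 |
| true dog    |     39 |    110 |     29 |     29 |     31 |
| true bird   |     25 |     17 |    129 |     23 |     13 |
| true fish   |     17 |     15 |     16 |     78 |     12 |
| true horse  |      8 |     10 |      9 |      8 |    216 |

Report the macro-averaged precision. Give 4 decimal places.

0.5835

Per-class precision (TP/(TP+FP)):
  cat: TP=170, FP=39+25+17+8=89 → 170/259 = 0.65637
  dog: TP=110, FP=45+17+15+10=87 → 110/197 = 0.55838
  bird: TP=129, FP=46+29+16+9=100 → 129/229 = 0.56332
  fish: TP=78, FP=42+29+23+8=102 → 78/180 = 0.43333
  horse: TP=216, FP=34+31+13+12=90 → 216/306 = 0.70588
Macro-precision = mean = (0.65637 + 0.55838 + 0.56332 + 0.43333 + 0.70588) / 5 = 0.5835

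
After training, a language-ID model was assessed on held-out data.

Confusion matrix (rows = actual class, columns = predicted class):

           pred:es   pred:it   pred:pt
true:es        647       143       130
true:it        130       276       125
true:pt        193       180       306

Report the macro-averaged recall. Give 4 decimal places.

0.5579

Per-class recall (TP/(TP+FN)):
  es: TP=647, FN=143+130=273 → 647/920 = 0.70326
  it: TP=276, FN=130+125=255 → 276/531 = 0.51977
  pt: TP=306, FN=193+180=373 → 306/679 = 0.45066
Macro-recall = mean = (0.70326 + 0.51977 + 0.45066) / 3 = 0.5579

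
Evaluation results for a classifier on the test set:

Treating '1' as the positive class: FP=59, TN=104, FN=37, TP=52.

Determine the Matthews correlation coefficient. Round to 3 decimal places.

0.214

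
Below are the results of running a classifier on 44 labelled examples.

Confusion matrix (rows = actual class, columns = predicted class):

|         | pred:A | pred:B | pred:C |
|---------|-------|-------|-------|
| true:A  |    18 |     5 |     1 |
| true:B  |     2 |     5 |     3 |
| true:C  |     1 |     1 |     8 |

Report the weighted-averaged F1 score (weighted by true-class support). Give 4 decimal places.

Per-class F1 score (2·TP/(2·TP+FP+FN)):
  A: TP=18, FP=2+1=3, FN=5+1=6 → 36/45 = 0.80000
  B: TP=5, FP=5+1=6, FN=2+3=5 → 10/21 = 0.47619
  C: TP=8, FP=1+3=4, FN=1+1=2 → 16/22 = 0.72727
Weighted-F1 score = Σ (supportᵢ/N)·F1 scoreᵢ with N=44: (24/44)·0.80000 + (10/44)·0.47619 + (10/44)·0.72727 = 0.7099

0.7099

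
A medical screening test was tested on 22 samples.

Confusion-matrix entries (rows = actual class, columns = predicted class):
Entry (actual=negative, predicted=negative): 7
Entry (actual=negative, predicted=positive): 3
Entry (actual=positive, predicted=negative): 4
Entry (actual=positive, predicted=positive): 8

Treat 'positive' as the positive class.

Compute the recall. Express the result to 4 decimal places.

Recall = TP/(TP+FN) = 8/(8+4) = 8/12 = 0.6667

0.6667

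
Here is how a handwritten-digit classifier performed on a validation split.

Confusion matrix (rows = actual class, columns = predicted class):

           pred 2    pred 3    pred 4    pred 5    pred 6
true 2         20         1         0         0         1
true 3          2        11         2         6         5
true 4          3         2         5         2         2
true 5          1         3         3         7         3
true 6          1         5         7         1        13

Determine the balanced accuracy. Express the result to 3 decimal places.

0.517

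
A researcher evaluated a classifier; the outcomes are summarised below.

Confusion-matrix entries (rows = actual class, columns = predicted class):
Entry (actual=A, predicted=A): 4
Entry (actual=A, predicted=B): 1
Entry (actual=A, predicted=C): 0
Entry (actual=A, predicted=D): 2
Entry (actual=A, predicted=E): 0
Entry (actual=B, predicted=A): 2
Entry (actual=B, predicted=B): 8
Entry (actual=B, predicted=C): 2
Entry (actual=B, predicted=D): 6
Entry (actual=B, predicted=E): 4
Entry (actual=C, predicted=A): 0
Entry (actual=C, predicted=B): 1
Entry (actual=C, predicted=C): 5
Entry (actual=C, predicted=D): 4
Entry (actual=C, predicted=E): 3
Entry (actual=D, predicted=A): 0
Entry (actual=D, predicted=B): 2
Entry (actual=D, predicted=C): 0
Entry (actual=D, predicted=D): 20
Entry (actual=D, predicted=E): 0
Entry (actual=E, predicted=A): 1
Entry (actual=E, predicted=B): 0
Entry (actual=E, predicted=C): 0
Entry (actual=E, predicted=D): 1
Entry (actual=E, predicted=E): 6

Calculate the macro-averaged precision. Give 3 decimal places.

0.604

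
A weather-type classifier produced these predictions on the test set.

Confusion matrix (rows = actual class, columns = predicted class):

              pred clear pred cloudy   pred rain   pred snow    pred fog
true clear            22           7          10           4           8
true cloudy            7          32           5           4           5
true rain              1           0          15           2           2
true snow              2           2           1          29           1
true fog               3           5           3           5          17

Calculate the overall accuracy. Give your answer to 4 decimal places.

Accuracy = trace / total = (22+32+15+29+17=115) / 192 = 115/192 = 0.5990

0.5990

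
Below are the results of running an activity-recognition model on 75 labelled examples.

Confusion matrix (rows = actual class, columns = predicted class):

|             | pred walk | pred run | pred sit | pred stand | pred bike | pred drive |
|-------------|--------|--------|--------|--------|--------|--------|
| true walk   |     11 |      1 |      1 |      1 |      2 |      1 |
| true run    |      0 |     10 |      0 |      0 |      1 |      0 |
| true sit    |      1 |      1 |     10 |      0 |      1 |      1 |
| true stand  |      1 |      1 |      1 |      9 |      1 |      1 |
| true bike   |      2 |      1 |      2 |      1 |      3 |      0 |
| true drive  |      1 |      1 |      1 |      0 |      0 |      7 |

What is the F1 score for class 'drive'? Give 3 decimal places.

F1 score = 2·TP/(2·TP+FP+FN).
drive: TP=7, FP=1+0+1+1+0=3, FN=1+1+1+0+0=3 → 14/20 = 0.7000

0.700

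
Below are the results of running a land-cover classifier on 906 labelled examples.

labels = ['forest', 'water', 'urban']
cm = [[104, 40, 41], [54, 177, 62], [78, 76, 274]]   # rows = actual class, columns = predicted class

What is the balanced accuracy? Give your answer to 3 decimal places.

Balanced accuracy = mean of per-class recall.
  forest: recall = 104/185 = 0.5622
  water: recall = 177/293 = 0.6041
  urban: recall = 274/428 = 0.6402
Mean = (0.5622 + 0.6041 + 0.6402) / 3 = 0.602

0.602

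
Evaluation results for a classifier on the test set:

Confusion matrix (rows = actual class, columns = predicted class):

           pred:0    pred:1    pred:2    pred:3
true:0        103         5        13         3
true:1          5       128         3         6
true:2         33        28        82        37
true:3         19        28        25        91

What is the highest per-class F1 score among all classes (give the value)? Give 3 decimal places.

0.773

Per-class F1 score (2·TP/(2·TP+FP+FN)):
  0: TP=103, FP=5+33+19=57, FN=5+13+3=21 → 206/284 = 0.7254
  1: TP=128, FP=5+28+28=61, FN=5+3+6=14 → 256/331 = 0.7734
  2: TP=82, FP=13+3+25=41, FN=33+28+37=98 → 164/303 = 0.5413
  3: TP=91, FP=3+6+37=46, FN=19+28+25=72 → 182/300 = 0.6067
Highest is class '1' with F1 score = 0.773.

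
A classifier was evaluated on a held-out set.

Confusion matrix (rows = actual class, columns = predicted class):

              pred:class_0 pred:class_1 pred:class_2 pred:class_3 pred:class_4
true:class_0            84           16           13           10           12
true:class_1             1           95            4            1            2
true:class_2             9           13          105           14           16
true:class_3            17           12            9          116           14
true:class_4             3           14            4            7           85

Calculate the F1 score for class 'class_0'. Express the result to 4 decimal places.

0.6747

Take TP from the diagonal, FP from the rest of the 'class_0' prediction marginal, FN from the rest of the 'class_0' actual marginal.
F1 score = 2·TP/(2·TP+FP+FN).
class_0: TP=84, FP=1+9+17+3=30, FN=16+13+10+12=51 → 168/249 = 0.67470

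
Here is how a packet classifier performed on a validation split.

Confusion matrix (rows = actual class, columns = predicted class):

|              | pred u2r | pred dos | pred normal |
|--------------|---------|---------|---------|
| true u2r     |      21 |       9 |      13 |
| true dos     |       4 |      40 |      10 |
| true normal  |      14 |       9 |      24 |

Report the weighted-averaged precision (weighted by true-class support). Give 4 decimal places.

Per-class precision (TP/(TP+FP)):
  u2r: TP=21, FP=4+14=18 → 21/39 = 0.53846
  dos: TP=40, FP=9+9=18 → 40/58 = 0.68966
  normal: TP=24, FP=13+10=23 → 24/47 = 0.51064
Weighted-precision = Σ (supportᵢ/N)·precisionᵢ with N=144: (43/144)·0.53846 + (54/144)·0.68966 + (47/144)·0.51064 = 0.5861

0.5861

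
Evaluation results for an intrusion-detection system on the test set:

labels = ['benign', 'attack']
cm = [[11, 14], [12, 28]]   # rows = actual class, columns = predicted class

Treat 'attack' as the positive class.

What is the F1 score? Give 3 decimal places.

Precision = TP/(TP+FP) = 28/42 = 0.6667
Recall = TP/(TP+FN) = 28/40 = 0.7000
F1 = 2·TP/(2·TP+FP+FN) = 56/82 = 0.683

0.683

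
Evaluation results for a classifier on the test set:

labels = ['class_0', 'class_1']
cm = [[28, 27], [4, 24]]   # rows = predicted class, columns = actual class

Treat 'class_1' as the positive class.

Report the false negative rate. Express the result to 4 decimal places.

0.5294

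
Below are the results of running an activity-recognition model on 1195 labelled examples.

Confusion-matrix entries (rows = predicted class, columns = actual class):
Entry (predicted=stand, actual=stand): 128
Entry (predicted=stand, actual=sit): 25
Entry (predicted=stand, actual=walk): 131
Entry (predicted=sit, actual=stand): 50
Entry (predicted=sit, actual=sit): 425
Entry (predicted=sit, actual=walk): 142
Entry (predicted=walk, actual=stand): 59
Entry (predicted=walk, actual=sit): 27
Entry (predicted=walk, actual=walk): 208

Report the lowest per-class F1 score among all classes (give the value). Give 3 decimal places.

Per-class F1 score (2·TP/(2·TP+FP+FN)):
  stand: TP=128, FP=25+131=156, FN=50+59=109 → 256/521 = 0.4914
  sit: TP=425, FP=50+142=192, FN=25+27=52 → 850/1094 = 0.7770
  walk: TP=208, FP=59+27=86, FN=131+142=273 → 416/775 = 0.5368
Lowest is class 'stand' with F1 score = 0.491.

0.491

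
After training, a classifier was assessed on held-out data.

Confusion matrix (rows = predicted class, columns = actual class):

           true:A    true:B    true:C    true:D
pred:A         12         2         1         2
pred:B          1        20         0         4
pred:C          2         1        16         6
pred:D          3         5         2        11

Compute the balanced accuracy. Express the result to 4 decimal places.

Balanced accuracy = mean of per-class recall.
  A: recall = 12/18 = 0.66667
  B: recall = 20/28 = 0.71429
  C: recall = 16/19 = 0.84211
  D: recall = 11/23 = 0.47826
Mean = (0.66667 + 0.71429 + 0.84211 + 0.47826) / 4 = 0.6753

0.6753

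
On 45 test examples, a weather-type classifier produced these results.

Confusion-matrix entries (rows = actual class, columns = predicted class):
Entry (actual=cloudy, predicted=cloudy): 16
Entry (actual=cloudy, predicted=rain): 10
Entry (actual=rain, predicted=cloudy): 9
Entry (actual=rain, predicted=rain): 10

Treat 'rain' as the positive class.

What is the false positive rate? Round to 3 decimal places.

FPR = FP/(FP+TN) = 10/(10+16) = 0.385

0.385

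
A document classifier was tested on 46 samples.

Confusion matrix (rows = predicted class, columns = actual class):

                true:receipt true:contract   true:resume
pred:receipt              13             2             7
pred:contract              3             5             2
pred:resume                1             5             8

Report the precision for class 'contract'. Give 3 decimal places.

0.500

precision = TP/(TP+FP).
contract: TP=5, FP=3+2=5 → 5/10 = 0.5000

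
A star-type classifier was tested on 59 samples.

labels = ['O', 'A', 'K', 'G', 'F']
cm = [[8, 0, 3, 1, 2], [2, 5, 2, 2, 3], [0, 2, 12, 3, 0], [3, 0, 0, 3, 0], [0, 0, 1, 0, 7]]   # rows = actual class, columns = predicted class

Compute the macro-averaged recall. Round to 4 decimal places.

0.6019

Per-class recall (TP/(TP+FN)):
  O: TP=8, FN=0+3+1+2=6 → 8/14 = 0.57143
  A: TP=5, FN=2+2+2+3=9 → 5/14 = 0.35714
  K: TP=12, FN=0+2+3+0=5 → 12/17 = 0.70588
  G: TP=3, FN=3+0+0+0=3 → 3/6 = 0.50000
  F: TP=7, FN=0+0+1+0=1 → 7/8 = 0.87500
Macro-recall = mean = (0.57143 + 0.35714 + 0.70588 + 0.50000 + 0.87500) / 5 = 0.6019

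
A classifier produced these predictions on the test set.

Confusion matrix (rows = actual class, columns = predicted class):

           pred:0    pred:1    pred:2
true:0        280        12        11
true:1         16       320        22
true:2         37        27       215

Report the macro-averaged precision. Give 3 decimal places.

Per-class precision (TP/(TP+FP)):
  0: TP=280, FP=16+37=53 → 280/333 = 0.8408
  1: TP=320, FP=12+27=39 → 320/359 = 0.8914
  2: TP=215, FP=11+22=33 → 215/248 = 0.8669
Macro-precision = mean = (0.8408 + 0.8914 + 0.8669) / 3 = 0.866

0.866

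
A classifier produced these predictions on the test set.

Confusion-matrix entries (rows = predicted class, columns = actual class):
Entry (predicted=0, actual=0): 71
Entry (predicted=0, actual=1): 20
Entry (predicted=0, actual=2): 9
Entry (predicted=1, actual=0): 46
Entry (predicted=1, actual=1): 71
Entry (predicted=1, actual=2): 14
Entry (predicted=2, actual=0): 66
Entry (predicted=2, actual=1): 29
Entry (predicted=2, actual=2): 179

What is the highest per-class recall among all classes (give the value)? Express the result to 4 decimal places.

Per-class recall (TP/(TP+FN)):
  0: TP=71, FN=46+66=112 → 71/183 = 0.38798
  1: TP=71, FN=20+29=49 → 71/120 = 0.59167
  2: TP=179, FN=9+14=23 → 179/202 = 0.88614
Highest is class '2' with recall = 0.8861.

0.8861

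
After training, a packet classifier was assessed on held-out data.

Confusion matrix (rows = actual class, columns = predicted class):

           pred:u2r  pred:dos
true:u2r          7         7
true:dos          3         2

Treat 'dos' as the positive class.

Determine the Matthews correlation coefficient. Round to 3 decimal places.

MCC = (TP·TN − FP·FN) / √((TP+FP)(TP+FN)(TN+FP)(TN+FN))
Numerator = 2·7 − 7·3 = -7
Denominator = √(9·5·14·10) = √6300 = 79.3725
MCC = -7 / 79.3725 = -0.088

-0.088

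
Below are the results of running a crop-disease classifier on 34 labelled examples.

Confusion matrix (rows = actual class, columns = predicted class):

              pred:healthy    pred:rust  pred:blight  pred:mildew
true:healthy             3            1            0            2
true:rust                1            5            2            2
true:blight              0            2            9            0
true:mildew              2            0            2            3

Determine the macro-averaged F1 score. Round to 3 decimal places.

0.559

Per-class F1 score (2·TP/(2·TP+FP+FN)):
  healthy: TP=3, FP=1+0+2=3, FN=1+0+2=3 → 6/12 = 0.5000
  rust: TP=5, FP=1+2+0=3, FN=1+2+2=5 → 10/18 = 0.5556
  blight: TP=9, FP=0+2+2=4, FN=0+2+0=2 → 18/24 = 0.7500
  mildew: TP=3, FP=2+2+0=4, FN=2+0+2=4 → 6/14 = 0.4286
Macro-F1 score = mean = (0.5000 + 0.5556 + 0.7500 + 0.4286) / 4 = 0.559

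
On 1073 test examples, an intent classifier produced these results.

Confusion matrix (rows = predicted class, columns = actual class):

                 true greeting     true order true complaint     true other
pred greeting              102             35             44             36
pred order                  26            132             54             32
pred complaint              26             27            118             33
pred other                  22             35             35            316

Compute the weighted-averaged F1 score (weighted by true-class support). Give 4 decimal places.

Per-class F1 score (2·TP/(2·TP+FP+FN)):
  greeting: TP=102, FP=35+44+36=115, FN=26+26+22=74 → 204/393 = 0.51908
  order: TP=132, FP=26+54+32=112, FN=35+27+35=97 → 264/473 = 0.55814
  complaint: TP=118, FP=26+27+33=86, FN=44+54+35=133 → 236/455 = 0.51868
  other: TP=316, FP=22+35+35=92, FN=36+32+33=101 → 632/825 = 0.76606
Weighted-F1 score = Σ (supportᵢ/N)·F1 scoreᵢ with N=1073: (176/1073)·0.51908 + (229/1073)·0.55814 + (251/1073)·0.51868 + (417/1073)·0.76606 = 0.6233

0.6233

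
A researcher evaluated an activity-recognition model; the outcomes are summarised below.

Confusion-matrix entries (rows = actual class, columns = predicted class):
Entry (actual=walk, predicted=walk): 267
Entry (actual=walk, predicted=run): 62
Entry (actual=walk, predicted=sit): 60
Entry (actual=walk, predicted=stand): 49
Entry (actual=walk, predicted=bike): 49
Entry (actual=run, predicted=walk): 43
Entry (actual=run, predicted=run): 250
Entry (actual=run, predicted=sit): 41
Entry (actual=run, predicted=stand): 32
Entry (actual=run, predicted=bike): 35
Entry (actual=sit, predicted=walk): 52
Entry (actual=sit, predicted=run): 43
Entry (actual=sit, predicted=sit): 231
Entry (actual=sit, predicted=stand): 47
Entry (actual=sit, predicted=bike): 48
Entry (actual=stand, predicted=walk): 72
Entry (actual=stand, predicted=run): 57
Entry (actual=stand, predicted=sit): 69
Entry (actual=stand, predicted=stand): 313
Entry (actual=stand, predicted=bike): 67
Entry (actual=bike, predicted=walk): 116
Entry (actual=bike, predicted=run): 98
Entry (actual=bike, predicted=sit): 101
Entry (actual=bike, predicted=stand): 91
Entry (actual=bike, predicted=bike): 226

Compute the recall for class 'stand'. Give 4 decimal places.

0.5415

Take TP from the diagonal, FP from the rest of the 'stand' prediction marginal, FN from the rest of the 'stand' actual marginal.
recall = TP/(TP+FN).
stand: TP=313, FN=72+57+69+67=265 → 313/578 = 0.54152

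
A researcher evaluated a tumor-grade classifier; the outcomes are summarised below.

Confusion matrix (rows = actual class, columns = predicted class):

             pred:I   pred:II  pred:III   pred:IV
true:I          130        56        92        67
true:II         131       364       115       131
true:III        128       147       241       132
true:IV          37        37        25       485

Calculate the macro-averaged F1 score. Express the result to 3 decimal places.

Per-class F1 score (2·TP/(2·TP+FP+FN)):
  I: TP=130, FP=131+128+37=296, FN=56+92+67=215 → 260/771 = 0.3372
  II: TP=364, FP=56+147+37=240, FN=131+115+131=377 → 728/1345 = 0.5413
  III: TP=241, FP=92+115+25=232, FN=128+147+132=407 → 482/1121 = 0.4300
  IV: TP=485, FP=67+131+132=330, FN=37+37+25=99 → 970/1399 = 0.6934
Macro-F1 score = mean = (0.3372 + 0.5413 + 0.4300 + 0.6934) / 4 = 0.500

0.500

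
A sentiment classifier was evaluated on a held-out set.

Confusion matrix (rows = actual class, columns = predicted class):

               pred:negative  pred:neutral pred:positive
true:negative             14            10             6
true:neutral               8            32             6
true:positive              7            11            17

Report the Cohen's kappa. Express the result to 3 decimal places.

Observed agreement pₒ = trace/N = 63/111 = 0.5676
Expected agreement pₑ = Σ (rowᵢ·colᵢ)/N² = (30·29 + 46·53 + 35·29)/111² = 0.3509
κ = (pₒ − pₑ)/(1 − pₑ) = (0.5676 − 0.3509)/(1 − 0.3509) = 0.334

0.334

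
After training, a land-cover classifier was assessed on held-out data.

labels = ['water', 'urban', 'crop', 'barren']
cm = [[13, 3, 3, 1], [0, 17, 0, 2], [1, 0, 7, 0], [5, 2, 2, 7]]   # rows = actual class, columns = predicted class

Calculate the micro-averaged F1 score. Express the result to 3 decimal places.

0.698

Micro-averaging pools counts across classes: ΣTP=44, ΣFP=19, ΣFN=19.
Micro-F1 score = 2·TP/(2·TP+FP+FN) on pooled counts = 0.698 (equals overall accuracy in single-label multiclass).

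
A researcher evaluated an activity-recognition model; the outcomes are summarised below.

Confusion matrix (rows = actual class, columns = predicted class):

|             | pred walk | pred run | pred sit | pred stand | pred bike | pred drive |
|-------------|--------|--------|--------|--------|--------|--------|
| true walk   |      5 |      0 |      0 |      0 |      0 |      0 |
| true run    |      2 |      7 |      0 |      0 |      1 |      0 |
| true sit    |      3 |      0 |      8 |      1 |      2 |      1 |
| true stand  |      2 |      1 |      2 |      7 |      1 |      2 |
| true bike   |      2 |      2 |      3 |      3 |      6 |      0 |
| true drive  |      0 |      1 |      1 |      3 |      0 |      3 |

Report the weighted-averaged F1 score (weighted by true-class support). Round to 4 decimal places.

Per-class F1 score (2·TP/(2·TP+FP+FN)):
  walk: TP=5, FP=2+3+2+2+0=9, FN=0+0+0+0+0=0 → 10/19 = 0.52632
  run: TP=7, FP=0+0+1+2+1=4, FN=2+0+0+1+0=3 → 14/21 = 0.66667
  sit: TP=8, FP=0+0+2+3+1=6, FN=3+0+1+2+1=7 → 16/29 = 0.55172
  stand: TP=7, FP=0+0+1+3+3=7, FN=2+1+2+1+2=8 → 14/29 = 0.48276
  bike: TP=6, FP=0+1+2+1+0=4, FN=2+2+3+3+0=10 → 12/26 = 0.46154
  drive: TP=3, FP=0+0+1+2+0=3, FN=0+1+1+3+0=5 → 6/14 = 0.42857
Weighted-F1 score = Σ (supportᵢ/N)·F1 scoreᵢ with N=69: (5/69)·0.52632 + (10/69)·0.66667 + (15/69)·0.55172 + (15/69)·0.48276 + (16/69)·0.46154 + (8/69)·0.42857 = 0.5164

0.5164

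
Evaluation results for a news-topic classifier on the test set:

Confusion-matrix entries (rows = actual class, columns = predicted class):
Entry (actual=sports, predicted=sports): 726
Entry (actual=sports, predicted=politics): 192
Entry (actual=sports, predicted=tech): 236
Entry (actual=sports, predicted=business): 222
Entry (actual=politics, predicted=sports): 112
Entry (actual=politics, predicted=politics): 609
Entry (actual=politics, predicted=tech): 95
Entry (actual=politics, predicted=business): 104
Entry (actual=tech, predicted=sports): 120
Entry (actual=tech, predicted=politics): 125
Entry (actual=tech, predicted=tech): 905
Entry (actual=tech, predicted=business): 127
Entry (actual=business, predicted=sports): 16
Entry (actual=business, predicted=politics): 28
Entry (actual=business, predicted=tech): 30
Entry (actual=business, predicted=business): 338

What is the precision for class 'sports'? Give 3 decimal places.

0.745

Treat 'sports' as positive and all other classes as negative.
precision = TP/(TP+FP).
sports: TP=726, FP=112+120+16=248 → 726/974 = 0.7454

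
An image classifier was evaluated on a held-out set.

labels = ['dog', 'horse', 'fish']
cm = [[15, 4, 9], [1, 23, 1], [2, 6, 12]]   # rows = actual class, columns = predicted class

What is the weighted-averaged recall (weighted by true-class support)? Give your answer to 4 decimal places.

0.6849

Per-class recall (TP/(TP+FN)):
  dog: TP=15, FN=4+9=13 → 15/28 = 0.53571
  horse: TP=23, FN=1+1=2 → 23/25 = 0.92000
  fish: TP=12, FN=2+6=8 → 12/20 = 0.60000
Weighted-recall = Σ (supportᵢ/N)·recallᵢ with N=73: (28/73)·0.53571 + (25/73)·0.92000 + (20/73)·0.60000 = 0.6849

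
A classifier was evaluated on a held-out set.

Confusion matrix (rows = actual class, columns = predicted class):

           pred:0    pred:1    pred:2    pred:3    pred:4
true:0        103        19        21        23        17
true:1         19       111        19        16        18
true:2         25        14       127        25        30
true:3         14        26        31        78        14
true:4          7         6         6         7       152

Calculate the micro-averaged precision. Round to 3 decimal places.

Micro-averaging pools counts across classes: ΣTP=571, ΣFP=357, ΣFN=357.
Micro-precision = TP/(TP+FP) on pooled counts = 0.615 (equals overall accuracy in single-label multiclass).

0.615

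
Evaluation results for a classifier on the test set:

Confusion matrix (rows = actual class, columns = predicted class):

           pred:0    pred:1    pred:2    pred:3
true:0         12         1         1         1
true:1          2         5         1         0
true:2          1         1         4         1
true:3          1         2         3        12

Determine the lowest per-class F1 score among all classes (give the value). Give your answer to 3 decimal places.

Per-class F1 score (2·TP/(2·TP+FP+FN)):
  0: TP=12, FP=2+1+1=4, FN=1+1+1=3 → 24/31 = 0.7742
  1: TP=5, FP=1+1+2=4, FN=2+1+0=3 → 10/17 = 0.5882
  2: TP=4, FP=1+1+3=5, FN=1+1+1=3 → 8/16 = 0.5000
  3: TP=12, FP=1+0+1=2, FN=1+2+3=6 → 24/32 = 0.7500
Lowest is class '2' with F1 score = 0.500.

0.500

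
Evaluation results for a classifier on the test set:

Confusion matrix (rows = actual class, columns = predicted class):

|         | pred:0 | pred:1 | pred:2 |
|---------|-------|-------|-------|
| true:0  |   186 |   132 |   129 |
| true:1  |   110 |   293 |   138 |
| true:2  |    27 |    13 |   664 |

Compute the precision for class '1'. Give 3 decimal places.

precision = TP/(TP+FP).
1: TP=293, FP=132+13=145 → 293/438 = 0.6689

0.669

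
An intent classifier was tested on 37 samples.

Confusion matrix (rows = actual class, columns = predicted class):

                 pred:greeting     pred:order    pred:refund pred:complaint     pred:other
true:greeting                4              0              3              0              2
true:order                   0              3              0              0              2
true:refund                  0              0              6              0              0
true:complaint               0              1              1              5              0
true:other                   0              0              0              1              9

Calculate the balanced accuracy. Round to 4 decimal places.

0.7317

Balanced accuracy = mean of per-class recall.
  greeting: recall = 4/9 = 0.44444
  order: recall = 3/5 = 0.60000
  refund: recall = 6/6 = 1.00000
  complaint: recall = 5/7 = 0.71429
  other: recall = 9/10 = 0.90000
Mean = (0.44444 + 0.60000 + 1.00000 + 0.71429 + 0.90000) / 5 = 0.7317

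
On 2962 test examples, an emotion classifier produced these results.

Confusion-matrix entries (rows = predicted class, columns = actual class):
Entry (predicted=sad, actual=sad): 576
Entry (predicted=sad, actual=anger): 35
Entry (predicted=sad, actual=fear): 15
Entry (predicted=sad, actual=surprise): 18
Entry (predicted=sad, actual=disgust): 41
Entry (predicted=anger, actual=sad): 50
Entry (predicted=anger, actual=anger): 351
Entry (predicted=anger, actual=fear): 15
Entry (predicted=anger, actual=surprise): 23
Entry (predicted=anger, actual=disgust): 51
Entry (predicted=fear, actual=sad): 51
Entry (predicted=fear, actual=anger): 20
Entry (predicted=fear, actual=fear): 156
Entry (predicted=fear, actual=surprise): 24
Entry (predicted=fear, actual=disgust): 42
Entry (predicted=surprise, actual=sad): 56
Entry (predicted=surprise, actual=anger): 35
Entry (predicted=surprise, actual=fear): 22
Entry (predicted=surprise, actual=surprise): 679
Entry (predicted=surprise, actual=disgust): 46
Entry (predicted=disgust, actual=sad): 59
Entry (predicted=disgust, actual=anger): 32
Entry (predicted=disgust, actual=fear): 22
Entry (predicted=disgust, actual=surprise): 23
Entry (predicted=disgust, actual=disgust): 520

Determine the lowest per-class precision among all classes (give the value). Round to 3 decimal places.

0.532

Per-class precision (TP/(TP+FP)):
  sad: TP=576, FP=35+15+18+41=109 → 576/685 = 0.8409
  anger: TP=351, FP=50+15+23+51=139 → 351/490 = 0.7163
  fear: TP=156, FP=51+20+24+42=137 → 156/293 = 0.5324
  surprise: TP=679, FP=56+35+22+46=159 → 679/838 = 0.8103
  disgust: TP=520, FP=59+32+22+23=136 → 520/656 = 0.7927
Lowest is class 'fear' with precision = 0.532.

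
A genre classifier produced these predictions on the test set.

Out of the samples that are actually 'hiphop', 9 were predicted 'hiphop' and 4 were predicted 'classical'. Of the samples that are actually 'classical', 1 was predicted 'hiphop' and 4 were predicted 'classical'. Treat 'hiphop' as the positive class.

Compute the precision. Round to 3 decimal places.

0.900

Precision = TP/(TP+FP) = 9/(9+1) = 9/10 = 0.900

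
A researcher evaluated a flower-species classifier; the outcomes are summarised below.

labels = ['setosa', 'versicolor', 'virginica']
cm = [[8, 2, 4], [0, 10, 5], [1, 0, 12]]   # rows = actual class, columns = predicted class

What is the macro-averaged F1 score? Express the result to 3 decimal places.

Per-class F1 score (2·TP/(2·TP+FP+FN)):
  setosa: TP=8, FP=0+1=1, FN=2+4=6 → 16/23 = 0.6957
  versicolor: TP=10, FP=2+0=2, FN=0+5=5 → 20/27 = 0.7407
  virginica: TP=12, FP=4+5=9, FN=1+0=1 → 24/34 = 0.7059
Macro-F1 score = mean = (0.6957 + 0.7407 + 0.7059) / 3 = 0.714

0.714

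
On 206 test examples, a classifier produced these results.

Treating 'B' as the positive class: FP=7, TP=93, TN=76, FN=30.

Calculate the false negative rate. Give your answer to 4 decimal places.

FNR = FN/(FN+TP) = 30/(30+93) = 0.2439

0.2439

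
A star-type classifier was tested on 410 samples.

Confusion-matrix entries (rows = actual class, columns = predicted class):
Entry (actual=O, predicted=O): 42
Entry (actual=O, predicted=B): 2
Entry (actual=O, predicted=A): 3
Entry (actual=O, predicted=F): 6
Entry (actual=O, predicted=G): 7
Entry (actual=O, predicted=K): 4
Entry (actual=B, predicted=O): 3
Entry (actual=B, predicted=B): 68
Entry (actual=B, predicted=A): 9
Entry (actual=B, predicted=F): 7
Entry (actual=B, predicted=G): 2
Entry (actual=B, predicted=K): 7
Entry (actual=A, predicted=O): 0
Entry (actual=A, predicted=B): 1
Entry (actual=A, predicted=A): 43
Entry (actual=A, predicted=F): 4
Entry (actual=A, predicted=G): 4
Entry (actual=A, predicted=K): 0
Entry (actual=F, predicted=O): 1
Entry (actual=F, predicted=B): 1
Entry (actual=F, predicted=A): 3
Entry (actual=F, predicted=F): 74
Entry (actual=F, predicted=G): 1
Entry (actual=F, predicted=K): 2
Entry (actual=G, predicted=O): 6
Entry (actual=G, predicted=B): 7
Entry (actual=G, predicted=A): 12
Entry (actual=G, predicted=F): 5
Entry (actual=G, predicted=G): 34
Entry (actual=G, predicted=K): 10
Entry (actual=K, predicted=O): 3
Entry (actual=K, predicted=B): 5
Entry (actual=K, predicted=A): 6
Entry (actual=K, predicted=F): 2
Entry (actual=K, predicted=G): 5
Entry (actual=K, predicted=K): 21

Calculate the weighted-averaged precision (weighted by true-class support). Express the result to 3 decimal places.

Per-class precision (TP/(TP+FP)):
  O: TP=42, FP=3+0+1+6+3=13 → 42/55 = 0.7636
  B: TP=68, FP=2+1+1+7+5=16 → 68/84 = 0.8095
  A: TP=43, FP=3+9+3+12+6=33 → 43/76 = 0.5658
  F: TP=74, FP=6+7+4+5+2=24 → 74/98 = 0.7551
  G: TP=34, FP=7+2+4+1+5=19 → 34/53 = 0.6415
  K: TP=21, FP=4+7+0+2+10=23 → 21/44 = 0.4773
Weighted-precision = Σ (supportᵢ/N)·precisionᵢ with N=410: (64/410)·0.7636 + (96/410)·0.8095 + (52/410)·0.5658 + (82/410)·0.7551 + (74/410)·0.6415 + (42/410)·0.4773 = 0.696

0.696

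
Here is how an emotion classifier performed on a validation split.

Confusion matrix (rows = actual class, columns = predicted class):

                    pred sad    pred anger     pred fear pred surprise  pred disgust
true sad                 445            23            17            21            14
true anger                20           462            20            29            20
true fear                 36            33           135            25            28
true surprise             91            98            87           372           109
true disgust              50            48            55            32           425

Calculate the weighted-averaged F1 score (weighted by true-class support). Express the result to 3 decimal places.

Per-class F1 score (2·TP/(2·TP+FP+FN)):
  sad: TP=445, FP=20+36+91+50=197, FN=23+17+21+14=75 → 890/1162 = 0.7659
  anger: TP=462, FP=23+33+98+48=202, FN=20+20+29+20=89 → 924/1215 = 0.7605
  fear: TP=135, FP=17+20+87+55=179, FN=36+33+25+28=122 → 270/571 = 0.4729
  surprise: TP=372, FP=21+29+25+32=107, FN=91+98+87+109=385 → 744/1236 = 0.6019
  disgust: TP=425, FP=14+20+28+109=171, FN=50+48+55+32=185 → 850/1206 = 0.7048
Weighted-F1 score = Σ (supportᵢ/N)·F1 scoreᵢ with N=2695: (520/2695)·0.7659 + (551/2695)·0.7605 + (257/2695)·0.4729 + (757/2695)·0.6019 + (610/2695)·0.7048 = 0.677

0.677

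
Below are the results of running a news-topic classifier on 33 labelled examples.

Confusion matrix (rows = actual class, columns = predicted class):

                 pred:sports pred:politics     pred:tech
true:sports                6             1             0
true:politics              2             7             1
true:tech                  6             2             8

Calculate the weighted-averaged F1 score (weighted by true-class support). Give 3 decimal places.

0.644

Per-class F1 score (2·TP/(2·TP+FP+FN)):
  sports: TP=6, FP=2+6=8, FN=1+0=1 → 12/21 = 0.5714
  politics: TP=7, FP=1+2=3, FN=2+1=3 → 14/20 = 0.7000
  tech: TP=8, FP=0+1=1, FN=6+2=8 → 16/25 = 0.6400
Weighted-F1 score = Σ (supportᵢ/N)·F1 scoreᵢ with N=33: (7/33)·0.5714 + (10/33)·0.7000 + (16/33)·0.6400 = 0.644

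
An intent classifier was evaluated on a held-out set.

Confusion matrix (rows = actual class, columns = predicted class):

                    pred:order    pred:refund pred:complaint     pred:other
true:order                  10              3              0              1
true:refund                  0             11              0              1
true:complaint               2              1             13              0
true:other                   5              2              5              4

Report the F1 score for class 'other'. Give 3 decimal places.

0.364

Treat 'other' as positive and all other classes as negative.
F1 score = 2·TP/(2·TP+FP+FN).
other: TP=4, FP=1+1+0=2, FN=5+2+5=12 → 8/22 = 0.3636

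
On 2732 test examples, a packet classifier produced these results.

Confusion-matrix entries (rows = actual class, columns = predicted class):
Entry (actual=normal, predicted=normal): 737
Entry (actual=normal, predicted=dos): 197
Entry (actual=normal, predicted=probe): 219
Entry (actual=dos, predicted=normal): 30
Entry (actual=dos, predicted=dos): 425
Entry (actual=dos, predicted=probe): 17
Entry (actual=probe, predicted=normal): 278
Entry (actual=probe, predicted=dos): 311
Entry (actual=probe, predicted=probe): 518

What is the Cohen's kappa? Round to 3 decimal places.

0.423

Observed agreement pₒ = trace/N = 1680/2732 = 0.6149
Expected agreement pₑ = Σ (rowᵢ·colᵢ)/N² = (1153·1045 + 472·933 + 1107·754)/2732² = 0.3323
κ = (pₒ − pₑ)/(1 − pₑ) = (0.6149 − 0.3323)/(1 − 0.3323) = 0.423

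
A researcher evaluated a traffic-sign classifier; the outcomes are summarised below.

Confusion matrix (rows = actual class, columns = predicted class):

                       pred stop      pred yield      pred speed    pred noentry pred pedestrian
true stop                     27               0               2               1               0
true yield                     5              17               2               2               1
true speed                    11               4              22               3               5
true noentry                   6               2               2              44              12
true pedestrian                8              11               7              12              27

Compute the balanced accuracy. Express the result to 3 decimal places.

Balanced accuracy = mean of per-class recall.
  stop: recall = 27/30 = 0.9000
  yield: recall = 17/27 = 0.6296
  speed: recall = 22/45 = 0.4889
  noentry: recall = 44/66 = 0.6667
  pedestrian: recall = 27/65 = 0.4154
Mean = (0.9000 + 0.6296 + 0.4889 + 0.6667 + 0.4154) / 5 = 0.620

0.620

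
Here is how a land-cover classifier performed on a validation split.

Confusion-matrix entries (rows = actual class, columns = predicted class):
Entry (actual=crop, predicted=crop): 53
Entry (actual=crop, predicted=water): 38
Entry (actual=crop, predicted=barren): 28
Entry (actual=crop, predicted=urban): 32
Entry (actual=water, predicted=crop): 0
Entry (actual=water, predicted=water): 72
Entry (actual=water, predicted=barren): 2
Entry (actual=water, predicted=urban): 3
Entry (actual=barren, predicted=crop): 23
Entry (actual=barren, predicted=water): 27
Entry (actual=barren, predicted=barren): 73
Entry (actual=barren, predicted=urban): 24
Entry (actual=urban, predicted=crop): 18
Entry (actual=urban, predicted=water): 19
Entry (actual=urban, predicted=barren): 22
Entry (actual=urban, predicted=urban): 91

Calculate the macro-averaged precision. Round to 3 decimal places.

0.554

Per-class precision (TP/(TP+FP)):
  crop: TP=53, FP=0+23+18=41 → 53/94 = 0.5638
  water: TP=72, FP=38+27+19=84 → 72/156 = 0.4615
  barren: TP=73, FP=28+2+22=52 → 73/125 = 0.5840
  urban: TP=91, FP=32+3+24=59 → 91/150 = 0.6067
Macro-precision = mean = (0.5638 + 0.4615 + 0.5840 + 0.6067) / 4 = 0.554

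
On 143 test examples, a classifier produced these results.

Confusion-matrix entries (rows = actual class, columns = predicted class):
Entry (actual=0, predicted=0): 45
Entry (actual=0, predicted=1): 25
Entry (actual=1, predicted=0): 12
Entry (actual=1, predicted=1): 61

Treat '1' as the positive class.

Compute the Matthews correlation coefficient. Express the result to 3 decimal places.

0.489

MCC = (TP·TN − FP·FN) / √((TP+FP)(TP+FN)(TN+FP)(TN+FN))
Numerator = 61·45 − 25·12 = 2445
Denominator = √(86·73·70·57) = √25049220 = 5004.9196
MCC = 2445 / 5004.9196 = 0.489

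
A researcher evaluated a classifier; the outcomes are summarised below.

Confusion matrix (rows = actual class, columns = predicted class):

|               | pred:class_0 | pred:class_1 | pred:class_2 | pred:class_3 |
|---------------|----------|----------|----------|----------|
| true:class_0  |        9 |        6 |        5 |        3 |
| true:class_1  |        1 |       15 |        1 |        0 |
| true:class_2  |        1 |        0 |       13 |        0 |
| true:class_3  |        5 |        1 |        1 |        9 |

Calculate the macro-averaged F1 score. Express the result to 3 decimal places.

Per-class F1 score (2·TP/(2·TP+FP+FN)):
  class_0: TP=9, FP=1+1+5=7, FN=6+5+3=14 → 18/39 = 0.4615
  class_1: TP=15, FP=6+0+1=7, FN=1+1+0=2 → 30/39 = 0.7692
  class_2: TP=13, FP=5+1+1=7, FN=1+0+0=1 → 26/34 = 0.7647
  class_3: TP=9, FP=3+0+0=3, FN=5+1+1=7 → 18/28 = 0.6429
Macro-F1 score = mean = (0.4615 + 0.7692 + 0.7647 + 0.6429) / 4 = 0.660

0.660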